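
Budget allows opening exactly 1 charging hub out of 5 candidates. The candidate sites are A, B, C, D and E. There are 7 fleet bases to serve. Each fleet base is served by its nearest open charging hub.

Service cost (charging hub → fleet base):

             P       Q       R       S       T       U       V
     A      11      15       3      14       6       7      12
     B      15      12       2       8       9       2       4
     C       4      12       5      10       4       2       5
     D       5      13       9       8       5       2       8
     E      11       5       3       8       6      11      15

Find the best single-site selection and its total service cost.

With exactly 1 open, each fleet base uses its cheapest among the chosen.
{C}: P→C 4, Q→C 12, R→C 5, S→C 10, T→C 4, U→C 2, V→C 5. Service cost 42.
{D}: service cost 50
{B}: service cost 52
Among all 5 size-1 choices, {C} is lowest.

Choose C only; total service cost 42.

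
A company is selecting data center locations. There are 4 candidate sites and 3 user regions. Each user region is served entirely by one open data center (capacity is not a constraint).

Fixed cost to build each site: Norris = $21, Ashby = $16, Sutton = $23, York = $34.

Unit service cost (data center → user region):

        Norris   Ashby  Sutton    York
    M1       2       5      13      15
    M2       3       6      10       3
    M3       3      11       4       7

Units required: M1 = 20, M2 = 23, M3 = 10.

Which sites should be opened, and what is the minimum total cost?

For any fixed open set, each user region goes to its cheapest open site; total = fixed + service.
{Norris}: M1→Norris 2·20=40, M2→Norris 3·23=69, M3→Norris 3·10=30. Service 139; fixed 21; total 160.
{Norris, Ashby}: M1→Norris 2·20=40, M2→Norris 3·23=69, M3→Norris 3·10=30. Service 139; fixed 37; total 176.
{Norris, Sutton}: service 139 + fixed 44 = 183
{Norris, Ashby, Sutton, York}: M1→Norris 2·20=40, M2→Norris 3·23=69, M3→Norris 3·10=30. Service 139; fixed 94; total 233.
No other subset beats 160.

Open Norris only; minimum total cost 160.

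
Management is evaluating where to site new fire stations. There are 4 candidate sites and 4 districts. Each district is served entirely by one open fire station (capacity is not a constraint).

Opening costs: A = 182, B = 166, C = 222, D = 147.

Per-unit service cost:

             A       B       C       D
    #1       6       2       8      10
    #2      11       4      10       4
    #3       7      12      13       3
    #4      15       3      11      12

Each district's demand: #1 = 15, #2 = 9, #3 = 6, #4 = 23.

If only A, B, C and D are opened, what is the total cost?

Each district is assigned to its cheapest site among the open ones.
{A, B, C, D}: #1→B 2·15=30, #2→B 4·9=36, #3→D 3·6=18, #4→B 3·23=69. Service 153; fixed 717; total 870.

Total cost: 870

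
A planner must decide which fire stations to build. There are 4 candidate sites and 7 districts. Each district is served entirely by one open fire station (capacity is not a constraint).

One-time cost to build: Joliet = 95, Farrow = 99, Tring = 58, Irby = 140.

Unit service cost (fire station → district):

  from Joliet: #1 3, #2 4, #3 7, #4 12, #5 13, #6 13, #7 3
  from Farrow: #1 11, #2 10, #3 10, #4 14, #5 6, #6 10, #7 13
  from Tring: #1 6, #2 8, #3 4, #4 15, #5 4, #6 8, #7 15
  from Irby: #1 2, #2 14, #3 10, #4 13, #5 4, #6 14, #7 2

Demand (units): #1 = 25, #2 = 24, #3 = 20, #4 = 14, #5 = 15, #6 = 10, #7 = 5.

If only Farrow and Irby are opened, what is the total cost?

Each district is assigned to its cheapest site among the open ones.
{Farrow, Irby}: #1→Irby 2·25=50, #2→Farrow 10·24=240, #3→Farrow 10·20=200, #4→Irby 13·14=182, #5→Irby 4·15=60, #6→Farrow 10·10=100, #7→Irby 2·5=10. Service 842; fixed 239; total 1081.

Total cost: 1081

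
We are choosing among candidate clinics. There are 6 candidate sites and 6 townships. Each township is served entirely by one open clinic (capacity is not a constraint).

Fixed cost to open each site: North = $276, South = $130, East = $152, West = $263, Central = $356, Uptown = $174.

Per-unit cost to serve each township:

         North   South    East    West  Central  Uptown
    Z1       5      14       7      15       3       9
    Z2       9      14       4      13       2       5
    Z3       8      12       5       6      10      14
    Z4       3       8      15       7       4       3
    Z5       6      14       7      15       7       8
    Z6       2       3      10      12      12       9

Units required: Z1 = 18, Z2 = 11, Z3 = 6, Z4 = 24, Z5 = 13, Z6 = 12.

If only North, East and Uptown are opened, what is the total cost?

Each township is assigned to its cheapest site among the open ones.
{North, East, Uptown}: Z1→North 5·18=90, Z2→East 4·11=44, Z3→East 5·6=30, Z4→North 3·24=72, Z5→North 6·13=78, Z6→North 2·12=24. Service 338; fixed 602; total 940.

Total cost: 940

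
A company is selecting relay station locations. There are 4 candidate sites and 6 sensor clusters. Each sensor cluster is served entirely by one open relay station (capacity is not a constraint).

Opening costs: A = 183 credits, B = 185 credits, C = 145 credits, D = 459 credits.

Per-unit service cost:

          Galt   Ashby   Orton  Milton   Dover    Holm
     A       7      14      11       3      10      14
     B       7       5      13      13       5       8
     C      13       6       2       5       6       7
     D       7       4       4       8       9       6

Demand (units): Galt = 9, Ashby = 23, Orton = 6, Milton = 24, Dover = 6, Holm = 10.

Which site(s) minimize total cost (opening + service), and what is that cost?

For any fixed open set, each sensor cluster goes to its cheapest open site; total = fixed + service.
{C}: Galt→C 13·9=117, Ashby→C 6·23=138, Orton→C 2·6=12, Milton→C 5·24=120, Dover→C 6·6=36, Holm→C 7·10=70. Service 493; fixed 145; total 638.
{A, C}: Galt→A 7·9=63, Ashby→C 6·23=138, Orton→C 2·6=12, Milton→A 3·24=72, Dover→C 6·6=36, Holm→C 7·10=70. Service 391; fixed 328; total 719.
{B, C}: service 410 + fixed 330 = 740
{A, B, C, D}: Galt→A 7·9=63, Ashby→D 4·23=92, Orton→C 2·6=12, Milton→A 3·24=72, Dover→B 5·6=30, Holm→D 6·10=60. Service 329; fixed 972; total 1301.
No other subset beats 638.

Open C only; minimum total cost 638.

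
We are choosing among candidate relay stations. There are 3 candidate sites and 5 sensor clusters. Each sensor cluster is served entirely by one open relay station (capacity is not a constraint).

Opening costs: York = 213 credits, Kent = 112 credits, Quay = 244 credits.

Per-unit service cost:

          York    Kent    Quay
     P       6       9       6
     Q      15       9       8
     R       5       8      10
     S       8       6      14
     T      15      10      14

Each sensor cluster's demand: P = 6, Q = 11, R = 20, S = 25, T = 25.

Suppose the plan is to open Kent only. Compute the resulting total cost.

Each sensor cluster is assigned to its cheapest site among the open ones.
{Kent}: P→Kent 9·6=54, Q→Kent 9·11=99, R→Kent 8·20=160, S→Kent 6·25=150, T→Kent 10·25=250. Service 713; fixed 112; total 825.

Total cost: 825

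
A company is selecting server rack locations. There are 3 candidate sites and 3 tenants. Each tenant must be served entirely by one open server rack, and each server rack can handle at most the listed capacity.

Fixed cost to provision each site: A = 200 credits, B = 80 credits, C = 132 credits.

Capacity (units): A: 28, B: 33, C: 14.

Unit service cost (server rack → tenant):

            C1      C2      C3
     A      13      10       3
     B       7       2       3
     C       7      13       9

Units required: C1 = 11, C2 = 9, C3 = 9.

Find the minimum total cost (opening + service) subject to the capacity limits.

Open {B}: C1→B 7·11=77, C2→B 2·9=18, C3→B 3·9=27.
Loads: B carries 29/33. Service 122; fixed 80; total 202.
Next best feasible plan costs 334.

Minimum total cost: 202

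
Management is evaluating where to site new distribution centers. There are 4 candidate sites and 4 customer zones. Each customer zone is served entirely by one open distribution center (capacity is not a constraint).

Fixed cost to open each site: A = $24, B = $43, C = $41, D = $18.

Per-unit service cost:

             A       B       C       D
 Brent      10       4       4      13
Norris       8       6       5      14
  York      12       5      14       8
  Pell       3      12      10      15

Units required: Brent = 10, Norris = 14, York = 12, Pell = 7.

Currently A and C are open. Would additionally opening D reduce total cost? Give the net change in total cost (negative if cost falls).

Yes — net change −30 (cost falls by 30).

Current service cost with {A, C}: 275.
Adding D: each customer zone re-picks its cheapest; new service cost 227, saving 48.
Extra fixed cost: 18. Net change = 18 − 48 = -30.
(Totals: 340 → 310.)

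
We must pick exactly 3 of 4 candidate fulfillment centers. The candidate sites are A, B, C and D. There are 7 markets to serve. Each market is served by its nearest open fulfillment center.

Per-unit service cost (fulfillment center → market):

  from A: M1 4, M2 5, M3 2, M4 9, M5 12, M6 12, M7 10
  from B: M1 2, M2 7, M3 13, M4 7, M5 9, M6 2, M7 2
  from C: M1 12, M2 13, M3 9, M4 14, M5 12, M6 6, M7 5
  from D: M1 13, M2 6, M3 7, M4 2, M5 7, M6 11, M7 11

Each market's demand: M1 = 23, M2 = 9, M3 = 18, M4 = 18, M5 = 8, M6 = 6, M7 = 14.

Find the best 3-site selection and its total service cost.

Choose A, B and D; total service cost 259.

With exactly 3 open, each market uses its cheapest among the chosen.
{A, B, D}: M1→B 2·23=46, M2→A 5·9=45, M3→A 2·18=36, M4→D 2·18=36, M5→D 7·8=56, M6→B 2·6=12, M7→B 2·14=28. Service cost 259.
{B, C, D}: service cost 358
{A, B, C}: service cost 365
Among all 4 size-3 choices, {A, B, D} is lowest.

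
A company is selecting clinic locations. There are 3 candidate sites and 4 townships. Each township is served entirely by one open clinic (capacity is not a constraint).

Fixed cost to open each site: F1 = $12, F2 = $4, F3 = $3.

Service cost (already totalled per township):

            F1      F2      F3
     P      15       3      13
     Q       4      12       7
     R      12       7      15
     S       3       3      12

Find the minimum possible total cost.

Minimum total cost: 27

For any fixed open set, each township goes to its cheapest open site; total = fixed + service.
{F2, F3}: P→F2 3, Q→F3 7, R→F2 7, S→F2 3. Service 20; fixed 7; total 27.
{F2}: P→F2 3, Q→F2 12, R→F2 7, S→F2 3. Service 25; fixed 4; total 29.
{F1, F2}: P→F2 3, Q→F1 4, R→F2 7, S→F1 3. Service 17; fixed 16; total 33.
{F1, F2, F3}: service 17 + fixed 19 = 36
No other subset beats 27.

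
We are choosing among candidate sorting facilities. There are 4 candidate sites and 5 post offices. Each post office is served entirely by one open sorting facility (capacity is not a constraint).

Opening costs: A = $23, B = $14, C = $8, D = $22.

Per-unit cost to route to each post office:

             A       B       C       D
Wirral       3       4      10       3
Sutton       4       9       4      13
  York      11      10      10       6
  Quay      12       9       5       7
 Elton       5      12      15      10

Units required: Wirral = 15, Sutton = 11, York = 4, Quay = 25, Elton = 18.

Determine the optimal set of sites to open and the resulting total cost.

For any fixed open set, each post office goes to its cheapest open site; total = fixed + service.
{A, C}: Wirral→A 3·15=45, Sutton→A 4·11=44, York→C 10·4=40, Quay→C 5·25=125, Elton→A 5·18=90. Service 344; fixed 31; total 375.
{A, C, D}: service 328 + fixed 53 = 381
{A, B, C}: service 344 + fixed 45 = 389
{A, B, C, D}: service 328 + fixed 67 = 395
No other subset beats 375.

Open A and C; minimum total cost 375.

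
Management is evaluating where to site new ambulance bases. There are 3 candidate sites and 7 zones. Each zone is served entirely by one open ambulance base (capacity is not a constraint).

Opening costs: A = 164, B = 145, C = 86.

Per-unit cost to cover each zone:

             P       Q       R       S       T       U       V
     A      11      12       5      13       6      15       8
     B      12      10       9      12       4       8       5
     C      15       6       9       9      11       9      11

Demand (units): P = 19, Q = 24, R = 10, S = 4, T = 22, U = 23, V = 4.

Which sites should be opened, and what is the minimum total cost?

Open B and C; minimum total cost 1021.

For any fixed open set, each zone goes to its cheapest open site; total = fixed + service.
{B, C}: P→B 12·19=228, Q→C 6·24=144, R→B 9·10=90, S→C 9·4=36, T→B 4·22=88, U→B 8·23=184, V→B 5·4=20. Service 790; fixed 231; total 1021.
{B}: P→B 12·19=228, Q→B 10·24=240, R→B 9·10=90, S→B 12·4=48, T→B 4·22=88, U→B 8·23=184, V→B 5·4=20. Service 898; fixed 145; total 1043.
{A, C}: P→A 11·19=209, Q→C 6·24=144, R→A 5·10=50, S→C 9·4=36, T→A 6·22=132, U→C 9·23=207, V→A 8·4=32. Service 810; fixed 250; total 1060.
{A, B, C}: service 731 + fixed 395 = 1126
No other subset beats 1021.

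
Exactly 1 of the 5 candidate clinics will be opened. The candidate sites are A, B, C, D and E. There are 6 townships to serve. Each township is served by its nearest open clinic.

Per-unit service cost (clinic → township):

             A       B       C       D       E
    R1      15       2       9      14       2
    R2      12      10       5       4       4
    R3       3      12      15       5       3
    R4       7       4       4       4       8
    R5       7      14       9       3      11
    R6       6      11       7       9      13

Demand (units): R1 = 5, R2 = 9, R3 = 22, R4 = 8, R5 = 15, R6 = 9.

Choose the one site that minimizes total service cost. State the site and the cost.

With exactly 1 open, each township uses its cheapest among the chosen.
{D}: R1→D 14·5=70, R2→D 4·9=36, R3→D 5·22=110, R4→D 4·8=32, R5→D 3·15=45, R6→D 9·9=81. Service cost 374.
{E}: service cost 458
{A}: service cost 464
Among all 5 size-1 choices, {D} is lowest.

Choose D only; total service cost 374.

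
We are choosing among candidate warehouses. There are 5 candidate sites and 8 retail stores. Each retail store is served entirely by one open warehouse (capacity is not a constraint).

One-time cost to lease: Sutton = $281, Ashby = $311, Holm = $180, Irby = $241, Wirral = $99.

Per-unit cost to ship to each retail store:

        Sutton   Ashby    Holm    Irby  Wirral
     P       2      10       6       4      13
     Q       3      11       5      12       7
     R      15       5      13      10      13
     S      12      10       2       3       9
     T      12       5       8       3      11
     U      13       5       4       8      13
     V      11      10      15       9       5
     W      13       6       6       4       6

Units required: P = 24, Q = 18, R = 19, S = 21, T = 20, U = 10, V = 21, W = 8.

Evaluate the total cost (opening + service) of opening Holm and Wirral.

Total cost: 1155

Each retail store is assigned to its cheapest site among the open ones.
{Holm, Wirral}: P→Holm 6·24=144, Q→Holm 5·18=90, R→Holm 13·19=247, S→Holm 2·21=42, T→Holm 8·20=160, U→Holm 4·10=40, V→Wirral 5·21=105, W→Holm 6·8=48. Service 876; fixed 279; total 1155.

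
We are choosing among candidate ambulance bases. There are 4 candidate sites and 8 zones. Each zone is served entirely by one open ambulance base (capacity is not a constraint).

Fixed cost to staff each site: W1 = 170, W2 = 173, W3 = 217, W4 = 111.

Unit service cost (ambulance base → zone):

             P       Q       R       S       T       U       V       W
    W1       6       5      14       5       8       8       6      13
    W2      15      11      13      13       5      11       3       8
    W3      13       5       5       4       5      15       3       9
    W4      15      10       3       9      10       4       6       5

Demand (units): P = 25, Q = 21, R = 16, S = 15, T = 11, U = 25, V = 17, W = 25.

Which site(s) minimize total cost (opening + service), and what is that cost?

Open W1 and W4; minimum total cost 1074.

For any fixed open set, each zone goes to its cheapest open site; total = fixed + service.
{W1, W4}: P→W1 6·25=150, Q→W1 5·21=105, R→W4 3·16=48, S→W1 5·15=75, T→W1 8·11=88, U→W4 4·25=100, V→W1 6·17=102, W→W4 5·25=125. Service 793; fixed 281; total 1074.
{W1, W2, W4}: service 709 + fixed 454 = 1163
{W1, W3, W4}: service 694 + fixed 498 = 1192
{W1, W2, W3, W4}: service 694 + fixed 671 = 1365
No other subset beats 1074.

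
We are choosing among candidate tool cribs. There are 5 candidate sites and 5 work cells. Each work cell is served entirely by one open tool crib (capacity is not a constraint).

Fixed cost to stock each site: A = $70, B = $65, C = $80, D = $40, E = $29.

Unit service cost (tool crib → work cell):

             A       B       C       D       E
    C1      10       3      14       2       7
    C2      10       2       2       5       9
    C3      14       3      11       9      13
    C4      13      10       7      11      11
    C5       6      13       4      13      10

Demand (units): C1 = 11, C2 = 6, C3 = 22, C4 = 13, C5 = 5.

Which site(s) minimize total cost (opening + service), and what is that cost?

Open B and C; minimum total cost 367.

For any fixed open set, each work cell goes to its cheapest open site; total = fixed + service.
{B, C}: C1→B 3·11=33, C2→B 2·6=12, C3→B 3·22=66, C4→C 7·13=91, C5→C 4·5=20. Service 222; fixed 145; total 367.
{B}: C1→B 3·11=33, C2→B 2·6=12, C3→B 3·22=66, C4→B 10·13=130, C5→B 13·5=65. Service 306; fixed 65; total 371.
{B, E}: service 291 + fixed 94 = 385
{A, B, C, D, E}: service 211 + fixed 284 = 495
No other subset beats 367.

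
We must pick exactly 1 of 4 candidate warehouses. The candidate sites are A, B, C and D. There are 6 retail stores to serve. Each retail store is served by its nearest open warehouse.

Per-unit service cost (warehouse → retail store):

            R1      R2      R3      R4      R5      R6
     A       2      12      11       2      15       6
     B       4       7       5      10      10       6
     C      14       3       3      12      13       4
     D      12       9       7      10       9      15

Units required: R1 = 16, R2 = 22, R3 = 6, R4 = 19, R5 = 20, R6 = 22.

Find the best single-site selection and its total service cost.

With exactly 1 open, each retail store uses its cheapest among the chosen.
{B}: R1→B 4·16=64, R2→B 7·22=154, R3→B 5·6=30, R4→B 10·19=190, R5→B 10·20=200, R6→B 6·22=132. Service cost 770.
{A}: service cost 832
{C}: service cost 884
Among all 4 size-1 choices, {B} is lowest.

Choose B only; total service cost 770.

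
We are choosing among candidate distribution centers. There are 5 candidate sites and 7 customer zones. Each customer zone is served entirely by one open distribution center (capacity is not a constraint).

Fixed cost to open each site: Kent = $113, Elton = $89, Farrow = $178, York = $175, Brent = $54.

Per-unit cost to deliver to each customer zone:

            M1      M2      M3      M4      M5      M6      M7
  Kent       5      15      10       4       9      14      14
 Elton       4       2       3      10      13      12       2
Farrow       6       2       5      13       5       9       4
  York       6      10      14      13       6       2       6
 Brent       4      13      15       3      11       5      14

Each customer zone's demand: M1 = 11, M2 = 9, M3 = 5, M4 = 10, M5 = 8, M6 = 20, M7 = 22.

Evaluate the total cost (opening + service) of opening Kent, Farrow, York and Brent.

Total cost: 805

Each customer zone is assigned to its cheapest site among the open ones.
{Kent, Farrow, York, Brent}: M1→Brent 4·11=44, M2→Farrow 2·9=18, M3→Farrow 5·5=25, M4→Brent 3·10=30, M5→Farrow 5·8=40, M6→York 2·20=40, M7→Farrow 4·22=88. Service 285; fixed 520; total 805.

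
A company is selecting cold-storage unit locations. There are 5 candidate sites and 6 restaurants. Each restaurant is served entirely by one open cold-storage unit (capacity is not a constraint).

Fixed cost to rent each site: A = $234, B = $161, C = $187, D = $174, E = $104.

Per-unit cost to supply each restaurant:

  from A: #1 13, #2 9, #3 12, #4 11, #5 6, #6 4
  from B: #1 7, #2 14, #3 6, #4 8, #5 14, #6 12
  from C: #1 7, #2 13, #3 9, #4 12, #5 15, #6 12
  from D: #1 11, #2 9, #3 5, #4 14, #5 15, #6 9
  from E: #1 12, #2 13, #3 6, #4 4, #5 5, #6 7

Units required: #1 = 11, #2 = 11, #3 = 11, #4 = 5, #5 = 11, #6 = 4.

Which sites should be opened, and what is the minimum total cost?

For any fixed open set, each restaurant goes to its cheapest open site; total = fixed + service.
{E}: #1→E 12·11=132, #2→E 13·11=143, #3→E 6·11=66, #4→E 4·5=20, #5→E 5·11=55, #6→E 7·4=28. Service 444; fixed 104; total 548.
{B, E}: #1→B 7·11=77, #2→E 13·11=143, #3→B 6·11=66, #4→E 4·5=20, #5→E 5·11=55, #6→E 7·4=28. Service 389; fixed 265; total 654.
{D, E}: #1→D 11·11=121, #2→D 9·11=99, #3→D 5·11=55, #4→E 4·5=20, #5→E 5·11=55, #6→E 7·4=28. Service 378; fixed 278; total 656.
{A, B, C, D, E}: service 322 + fixed 860 = 1182
No other subset beats 548.

Open E only; minimum total cost 548.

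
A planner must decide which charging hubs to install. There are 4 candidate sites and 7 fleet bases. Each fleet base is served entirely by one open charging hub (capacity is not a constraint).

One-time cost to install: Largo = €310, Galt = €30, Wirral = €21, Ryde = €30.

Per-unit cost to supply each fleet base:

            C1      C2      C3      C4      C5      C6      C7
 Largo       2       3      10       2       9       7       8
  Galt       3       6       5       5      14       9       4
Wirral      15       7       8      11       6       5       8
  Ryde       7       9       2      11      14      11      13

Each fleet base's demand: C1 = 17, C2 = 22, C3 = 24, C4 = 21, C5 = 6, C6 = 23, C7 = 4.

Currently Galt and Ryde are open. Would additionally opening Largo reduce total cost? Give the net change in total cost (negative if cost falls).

No — net change +88 (cost rises by 88).

Current service cost with {Galt, Ryde}: 643.
Adding Largo: each fleet base re-picks its cheapest; new service cost 421, saving 222.
Extra fixed cost: 310. Net change = 310 − 222 = 88.
(Totals: 703 → 791.)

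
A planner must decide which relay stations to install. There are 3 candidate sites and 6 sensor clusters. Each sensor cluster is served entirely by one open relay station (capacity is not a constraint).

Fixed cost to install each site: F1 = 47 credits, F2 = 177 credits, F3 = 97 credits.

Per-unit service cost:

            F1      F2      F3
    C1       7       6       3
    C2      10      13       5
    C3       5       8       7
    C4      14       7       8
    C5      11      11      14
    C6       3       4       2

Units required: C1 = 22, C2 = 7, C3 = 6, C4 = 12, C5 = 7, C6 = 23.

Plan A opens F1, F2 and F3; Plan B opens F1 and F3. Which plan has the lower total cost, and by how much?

Plan A: {F1, F2, F3}: C1→F3 3·22=66, C2→F3 5·7=35, C3→F1 5·6=30, C4→F2 7·12=84, C5→F1 11·7=77, C6→F3 2·23=46. Service 338; fixed 321; total 659.
Plan B: {F1, F3}: C1→F3 3·22=66, C2→F3 5·7=35, C3→F1 5·6=30, C4→F3 8·12=96, C5→F1 11·7=77, C6→F3 2·23=46. Service 350; fixed 144; total 494.
Difference: |659 − 494| = 165.

Plan B is cheaper by 165.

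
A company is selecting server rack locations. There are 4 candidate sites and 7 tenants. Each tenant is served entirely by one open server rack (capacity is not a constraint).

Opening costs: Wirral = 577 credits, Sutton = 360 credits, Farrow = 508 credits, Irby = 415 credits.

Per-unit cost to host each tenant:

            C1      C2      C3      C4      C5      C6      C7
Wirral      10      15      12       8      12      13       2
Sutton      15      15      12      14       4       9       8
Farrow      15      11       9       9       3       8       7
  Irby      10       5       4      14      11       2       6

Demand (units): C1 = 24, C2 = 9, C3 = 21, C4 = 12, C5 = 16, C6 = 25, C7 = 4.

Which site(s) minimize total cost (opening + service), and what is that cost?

For any fixed open set, each tenant goes to its cheapest open site; total = fixed + service.
{Irby}: C1→Irby 10·24=240, C2→Irby 5·9=45, C3→Irby 4·21=84, C4→Irby 14·12=168, C5→Irby 11·16=176, C6→Irby 2·25=50, C7→Irby 6·4=24. Service 787; fixed 415; total 1202.
{Sutton, Irby}: C1→Irby 10·24=240, C2→Irby 5·9=45, C3→Irby 4·21=84, C4→Sutton 14·12=168, C5→Sutton 4·16=64, C6→Irby 2·25=50, C7→Irby 6·4=24. Service 675; fixed 775; total 1450.
{Farrow, Irby}: service 599 + fixed 923 = 1522
{Wirral, Sutton, Farrow, Irby}: C1→Wirral 10·24=240, C2→Irby 5·9=45, C3→Irby 4·21=84, C4→Wirral 8·12=96, C5→Farrow 3·16=48, C6→Irby 2·25=50, C7→Wirral 2·4=8. Service 571; fixed 1860; total 2431.
No other subset beats 1202.

Open Irby only; minimum total cost 1202.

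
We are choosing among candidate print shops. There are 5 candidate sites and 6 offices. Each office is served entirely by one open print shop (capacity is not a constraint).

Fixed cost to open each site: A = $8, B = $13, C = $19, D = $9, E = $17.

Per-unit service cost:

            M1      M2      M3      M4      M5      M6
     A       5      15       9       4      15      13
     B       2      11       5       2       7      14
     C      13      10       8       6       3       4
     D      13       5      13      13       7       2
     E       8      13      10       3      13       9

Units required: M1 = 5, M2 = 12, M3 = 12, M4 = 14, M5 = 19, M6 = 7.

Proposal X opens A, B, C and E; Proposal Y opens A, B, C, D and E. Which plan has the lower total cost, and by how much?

Proposal Y is cheaper by 65.

Proposal X: {A, B, C, E}: M1→B 2·5=10, M2→C 10·12=120, M3→B 5·12=60, M4→B 2·14=28, M5→C 3·19=57, M6→C 4·7=28. Service 303; fixed 57; total 360.
Proposal Y: {A, B, C, D, E}: M1→B 2·5=10, M2→D 5·12=60, M3→B 5·12=60, M4→B 2·14=28, M5→C 3·19=57, M6→D 2·7=14. Service 229; fixed 66; total 295.
Difference: |360 − 295| = 65.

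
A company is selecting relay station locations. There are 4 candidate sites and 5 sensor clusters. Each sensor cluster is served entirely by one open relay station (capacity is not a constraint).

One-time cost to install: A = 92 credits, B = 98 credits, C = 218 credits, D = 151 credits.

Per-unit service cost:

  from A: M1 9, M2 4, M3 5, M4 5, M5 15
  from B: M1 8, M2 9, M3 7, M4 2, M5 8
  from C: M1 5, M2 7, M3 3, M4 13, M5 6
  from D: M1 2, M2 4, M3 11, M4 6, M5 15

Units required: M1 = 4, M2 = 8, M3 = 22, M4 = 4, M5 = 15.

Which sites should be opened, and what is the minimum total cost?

For any fixed open set, each sensor cluster goes to its cheapest open site; total = fixed + service.
{B}: M1→B 8·4=32, M2→B 9·8=72, M3→B 7·22=154, M4→B 2·4=8, M5→B 8·15=120. Service 386; fixed 98; total 484.
{A, B}: M1→B 8·4=32, M2→A 4·8=32, M3→A 5·22=110, M4→B 2·4=8, M5→B 8·15=120. Service 302; fixed 190; total 492.
{C}: service 284 + fixed 218 = 502
{A, B, C, D}: M1→D 2·4=8, M2→A 4·8=32, M3→C 3·22=66, M4→B 2·4=8, M5→C 6·15=90. Service 204; fixed 559; total 763.
(All 15 nonempty subsets were checked; B only is lowest.)

Open B only; minimum total cost 484.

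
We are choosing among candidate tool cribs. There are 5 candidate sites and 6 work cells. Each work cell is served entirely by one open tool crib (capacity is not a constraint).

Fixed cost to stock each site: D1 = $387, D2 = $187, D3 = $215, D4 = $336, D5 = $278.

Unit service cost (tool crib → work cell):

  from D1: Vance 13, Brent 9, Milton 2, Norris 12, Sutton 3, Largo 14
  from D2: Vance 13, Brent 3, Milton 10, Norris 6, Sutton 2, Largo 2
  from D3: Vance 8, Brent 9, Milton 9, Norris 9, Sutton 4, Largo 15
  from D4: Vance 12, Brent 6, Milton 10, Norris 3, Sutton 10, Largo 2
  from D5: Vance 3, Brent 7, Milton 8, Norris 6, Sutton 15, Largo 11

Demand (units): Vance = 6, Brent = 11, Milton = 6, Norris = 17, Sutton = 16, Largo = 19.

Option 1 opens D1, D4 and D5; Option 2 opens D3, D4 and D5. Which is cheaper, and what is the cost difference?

Option 1: {D1, D4, D5}: Vance→D5 3·6=18, Brent→D4 6·11=66, Milton→D1 2·6=12, Norris→D4 3·17=51, Sutton→D1 3·16=48, Largo→D4 2·19=38. Service 233; fixed 1001; total 1234.
Option 2: {D3, D4, D5}: Vance→D5 3·6=18, Brent→D4 6·11=66, Milton→D5 8·6=48, Norris→D4 3·17=51, Sutton→D3 4·16=64, Largo→D4 2·19=38. Service 285; fixed 829; total 1114.
Difference: |1234 − 1114| = 120.

Option 2 is cheaper by 120.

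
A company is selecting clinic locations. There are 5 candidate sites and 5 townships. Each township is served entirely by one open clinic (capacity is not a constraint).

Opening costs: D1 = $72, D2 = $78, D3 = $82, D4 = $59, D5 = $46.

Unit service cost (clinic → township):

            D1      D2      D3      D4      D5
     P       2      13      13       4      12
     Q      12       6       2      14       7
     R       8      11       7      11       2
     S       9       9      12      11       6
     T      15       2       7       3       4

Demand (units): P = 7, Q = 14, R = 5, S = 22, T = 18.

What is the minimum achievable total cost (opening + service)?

For any fixed open set, each township goes to its cheapest open site; total = fixed + service.
{D4, D5}: P→D4 4·7=28, Q→D5 7·14=98, R→D5 2·5=10, S→D5 6·22=132, T→D4 3·18=54. Service 322; fixed 105; total 427.
{D3, D4, D5}: P→D4 4·7=28, Q→D3 2·14=28, R→D5 2·5=10, S→D5 6·22=132, T→D4 3·18=54. Service 252; fixed 187; total 439.
{D5}: service 396 + fixed 46 = 442
{D1, D2, D3, D4, D5}: service 220 + fixed 337 = 557
No other subset beats 427.

Minimum total cost: 427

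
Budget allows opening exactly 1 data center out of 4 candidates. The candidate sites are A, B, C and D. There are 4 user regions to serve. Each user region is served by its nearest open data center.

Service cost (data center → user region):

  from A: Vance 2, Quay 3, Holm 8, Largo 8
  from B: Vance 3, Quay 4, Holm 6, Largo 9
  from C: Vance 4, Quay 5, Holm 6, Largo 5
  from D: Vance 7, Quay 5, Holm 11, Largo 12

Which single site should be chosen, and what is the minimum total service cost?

Choose C only; total service cost 20.

With exactly 1 open, each user region uses its cheapest among the chosen.
{C}: Vance→C 4, Quay→C 5, Holm→C 6, Largo→C 5. Service cost 20.
{A}: service cost 21
{B}: service cost 22
Among all 4 size-1 choices, {C} is lowest.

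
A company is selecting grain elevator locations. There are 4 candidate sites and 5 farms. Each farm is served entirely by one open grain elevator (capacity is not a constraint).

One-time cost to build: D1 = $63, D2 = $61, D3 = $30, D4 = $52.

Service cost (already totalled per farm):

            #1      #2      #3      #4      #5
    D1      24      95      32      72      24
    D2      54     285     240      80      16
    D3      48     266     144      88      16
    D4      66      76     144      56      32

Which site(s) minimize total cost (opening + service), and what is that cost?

Open D1 only; minimum total cost 310.

For any fixed open set, each farm goes to its cheapest open site; total = fixed + service.
{D1}: #1→D1 24, #2→D1 95, #3→D1 32, #4→D1 72, #5→D1 24. Service 247; fixed 63; total 310.
{D1, D4}: #1→D1 24, #2→D4 76, #3→D1 32, #4→D4 56, #5→D1 24. Service 212; fixed 115; total 327.
{D1, D3}: #1→D1 24, #2→D1 95, #3→D1 32, #4→D1 72, #5→D3 16. Service 239; fixed 93; total 332.
{D1, D2, D3, D4}: service 204 + fixed 206 = 410
(All 15 nonempty subsets were checked; D1 only is lowest.)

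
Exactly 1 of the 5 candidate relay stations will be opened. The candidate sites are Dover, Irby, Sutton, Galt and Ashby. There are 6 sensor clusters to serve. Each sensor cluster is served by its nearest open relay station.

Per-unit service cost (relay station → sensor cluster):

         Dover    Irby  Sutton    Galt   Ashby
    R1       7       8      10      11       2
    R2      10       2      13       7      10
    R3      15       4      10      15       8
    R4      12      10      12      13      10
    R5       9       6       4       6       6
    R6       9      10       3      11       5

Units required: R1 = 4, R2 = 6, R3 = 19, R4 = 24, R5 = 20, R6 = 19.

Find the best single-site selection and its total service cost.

Choose Irby only; total service cost 670.

With exactly 1 open, each sensor cluster uses its cheapest among the chosen.
{Irby}: R1→Irby 8·4=32, R2→Irby 2·6=12, R3→Irby 4·19=76, R4→Irby 10·24=240, R5→Irby 6·20=120, R6→Irby 10·19=190. Service cost 670.
{Ashby}: service cost 675
{Sutton}: service cost 733
Among all 5 size-1 choices, {Irby} is lowest.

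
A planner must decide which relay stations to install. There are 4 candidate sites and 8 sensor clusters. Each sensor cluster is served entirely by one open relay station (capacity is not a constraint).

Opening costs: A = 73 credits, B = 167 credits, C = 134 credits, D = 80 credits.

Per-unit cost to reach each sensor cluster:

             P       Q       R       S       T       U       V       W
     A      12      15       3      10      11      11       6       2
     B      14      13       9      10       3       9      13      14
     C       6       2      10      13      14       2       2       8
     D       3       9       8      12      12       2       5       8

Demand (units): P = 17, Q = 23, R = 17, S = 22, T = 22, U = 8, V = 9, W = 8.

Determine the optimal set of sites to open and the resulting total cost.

For any fixed open set, each sensor cluster goes to its cheapest open site; total = fixed + service.
{A, B, C}: P→C 6·17=102, Q→C 2·23=46, R→A 3·17=51, S→A 10·22=220, T→B 3·22=66, U→C 2·8=16, V→C 2·9=18, W→A 2·8=16. Service 535; fixed 374; total 909.
{A, C}: P→C 6·17=102, Q→C 2·23=46, R→A 3·17=51, S→A 10·22=220, T→A 11·22=242, U→C 2·8=16, V→C 2·9=18, W→A 2·8=16. Service 711; fixed 207; total 918.
{A, B, C, D}: P→D 3·17=51, Q→C 2·23=46, R→A 3·17=51, S→A 10·22=220, T→B 3·22=66, U→C 2·8=16, V→C 2·9=18, W→A 2·8=16. Service 484; fixed 454; total 938.
{A}: service 1220 + fixed 73 = 1293
(All 15 nonempty subsets were checked; A, B and C is lowest.)

Open A, B and C; minimum total cost 909.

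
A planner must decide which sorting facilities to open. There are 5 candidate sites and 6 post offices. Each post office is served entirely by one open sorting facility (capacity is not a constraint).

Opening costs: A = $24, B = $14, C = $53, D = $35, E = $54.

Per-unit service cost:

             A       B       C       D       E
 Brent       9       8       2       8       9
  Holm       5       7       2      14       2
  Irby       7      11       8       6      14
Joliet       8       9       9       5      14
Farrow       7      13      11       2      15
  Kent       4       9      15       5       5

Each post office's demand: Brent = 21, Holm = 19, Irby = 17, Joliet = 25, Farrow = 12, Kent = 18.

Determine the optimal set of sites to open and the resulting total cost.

For any fixed open set, each post office goes to its cheapest open site; total = fixed + service.
{C, D}: Brent→C 2·21=42, Holm→C 2·19=38, Irby→D 6·17=102, Joliet→D 5·25=125, Farrow→D 2·12=24, Kent→D 5·18=90. Service 421; fixed 88; total 509.
{A, C, D}: Brent→C 2·21=42, Holm→C 2·19=38, Irby→D 6·17=102, Joliet→D 5·25=125, Farrow→D 2·12=24, Kent→A 4·18=72. Service 403; fixed 112; total 515.
{B, C, D}: Brent→C 2·21=42, Holm→C 2·19=38, Irby→D 6·17=102, Joliet→D 5·25=125, Farrow→D 2·12=24, Kent→D 5·18=90. Service 421; fixed 102; total 523.
{A, B, C, D, E}: service 403 + fixed 180 = 583
No other subset beats 509.

Open C and D; minimum total cost 509.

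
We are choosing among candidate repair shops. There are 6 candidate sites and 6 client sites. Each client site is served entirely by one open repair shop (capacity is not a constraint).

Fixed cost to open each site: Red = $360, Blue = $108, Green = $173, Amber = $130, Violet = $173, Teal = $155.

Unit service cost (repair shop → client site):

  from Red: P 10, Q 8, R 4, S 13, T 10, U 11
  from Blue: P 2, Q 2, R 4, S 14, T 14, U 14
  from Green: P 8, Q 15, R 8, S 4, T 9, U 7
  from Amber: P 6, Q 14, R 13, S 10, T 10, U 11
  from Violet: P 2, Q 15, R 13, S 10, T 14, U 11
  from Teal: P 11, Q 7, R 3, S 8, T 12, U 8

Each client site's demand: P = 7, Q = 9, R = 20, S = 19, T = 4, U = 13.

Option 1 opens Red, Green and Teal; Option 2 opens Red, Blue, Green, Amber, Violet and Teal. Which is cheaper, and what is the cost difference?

Option 1 is cheaper by 324.

Option 1: {Red, Green, Teal}: P→Green 8·7=56, Q→Teal 7·9=63, R→Teal 3·20=60, S→Green 4·19=76, T→Green 9·4=36, U→Green 7·13=91. Service 382; fixed 688; total 1070.
Option 2: {Red, Blue, Green, Amber, Violet, Teal}: P→Blue 2·7=14, Q→Blue 2·9=18, R→Teal 3·20=60, S→Green 4·19=76, T→Green 9·4=36, U→Green 7·13=91. Service 295; fixed 1099; total 1394.
Difference: |1070 − 1394| = 324.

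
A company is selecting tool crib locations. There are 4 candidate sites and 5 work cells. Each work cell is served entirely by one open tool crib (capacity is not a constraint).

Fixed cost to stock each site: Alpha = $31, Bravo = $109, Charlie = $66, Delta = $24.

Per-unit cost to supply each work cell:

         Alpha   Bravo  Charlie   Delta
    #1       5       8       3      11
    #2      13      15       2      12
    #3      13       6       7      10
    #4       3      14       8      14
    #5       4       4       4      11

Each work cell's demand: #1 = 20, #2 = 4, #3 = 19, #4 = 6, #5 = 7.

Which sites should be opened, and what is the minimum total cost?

For any fixed open set, each work cell goes to its cheapest open site; total = fixed + service.
{Charlie}: #1→Charlie 3·20=60, #2→Charlie 2·4=8, #3→Charlie 7·19=133, #4→Charlie 8·6=48, #5→Charlie 4·7=28. Service 277; fixed 66; total 343.
{Alpha, Charlie}: service 247 + fixed 97 = 344
{Charlie, Delta}: service 277 + fixed 90 = 367
{Alpha, Bravo, Charlie, Delta}: service 228 + fixed 230 = 458
No other subset beats 343.

Open Charlie only; minimum total cost 343.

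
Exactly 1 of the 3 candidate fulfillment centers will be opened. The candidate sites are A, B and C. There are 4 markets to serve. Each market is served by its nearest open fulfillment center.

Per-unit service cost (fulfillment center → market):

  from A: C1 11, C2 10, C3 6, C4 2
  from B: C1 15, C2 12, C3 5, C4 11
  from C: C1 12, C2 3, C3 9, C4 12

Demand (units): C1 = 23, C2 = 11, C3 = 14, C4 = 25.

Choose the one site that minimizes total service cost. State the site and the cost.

With exactly 1 open, each market uses its cheapest among the chosen.
{A}: C1→A 11·23=253, C2→A 10·11=110, C3→A 6·14=84, C4→A 2·25=50. Service cost 497.
{C}: service cost 735
{B}: service cost 822
Among all 3 size-1 choices, {A} is lowest.

Choose A only; total service cost 497.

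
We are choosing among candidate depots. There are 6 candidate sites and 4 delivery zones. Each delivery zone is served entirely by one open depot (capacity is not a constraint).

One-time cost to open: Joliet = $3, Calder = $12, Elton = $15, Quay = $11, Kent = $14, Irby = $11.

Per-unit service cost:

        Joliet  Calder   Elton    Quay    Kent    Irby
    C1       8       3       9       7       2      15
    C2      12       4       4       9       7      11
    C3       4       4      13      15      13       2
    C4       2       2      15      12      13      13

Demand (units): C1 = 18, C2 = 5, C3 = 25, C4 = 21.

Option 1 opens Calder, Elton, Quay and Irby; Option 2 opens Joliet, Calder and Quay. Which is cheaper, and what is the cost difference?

Option 1 is cheaper by 27.

Option 1: {Calder, Elton, Quay, Irby}: C1→Calder 3·18=54, C2→Calder 4·5=20, C3→Irby 2·25=50, C4→Calder 2·21=42. Service 166; fixed 49; total 215.
Option 2: {Joliet, Calder, Quay}: C1→Calder 3·18=54, C2→Calder 4·5=20, C3→Joliet 4·25=100, C4→Joliet 2·21=42. Service 216; fixed 26; total 242.
Difference: |215 − 242| = 27.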